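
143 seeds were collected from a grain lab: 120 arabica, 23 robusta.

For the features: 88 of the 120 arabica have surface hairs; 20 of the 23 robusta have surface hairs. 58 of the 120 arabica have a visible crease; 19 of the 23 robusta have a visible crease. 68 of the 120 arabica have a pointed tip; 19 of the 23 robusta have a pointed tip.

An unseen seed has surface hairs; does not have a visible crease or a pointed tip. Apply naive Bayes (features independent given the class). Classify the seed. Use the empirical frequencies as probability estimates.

arabica: (120/143) × (88/120) × (62/120) × (52/120) ≈ 0.137778
robusta: (23/143) × (20/23) × (4/23) × (4/23) ≈ 0.00423017
Highest score → arabica.

arabica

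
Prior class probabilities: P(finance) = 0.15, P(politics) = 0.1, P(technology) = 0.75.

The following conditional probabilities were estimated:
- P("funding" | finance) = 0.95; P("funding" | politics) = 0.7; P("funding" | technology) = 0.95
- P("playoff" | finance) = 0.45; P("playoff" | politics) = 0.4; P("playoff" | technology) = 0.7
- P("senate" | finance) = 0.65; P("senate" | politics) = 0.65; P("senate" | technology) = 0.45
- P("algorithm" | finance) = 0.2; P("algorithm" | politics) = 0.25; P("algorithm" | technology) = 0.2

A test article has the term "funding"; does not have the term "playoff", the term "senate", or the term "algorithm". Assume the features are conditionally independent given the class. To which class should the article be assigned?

technology

finance: 0.15 × 0.95 × (1−0.45) × (1−0.65) × (1−0.2) = 0.021945
politics: 0.1 × 0.7 × (1−0.4) × (1−0.65) × (1−0.25) = 0.011025
technology: 0.75 × 0.95 × (1−0.7) × (1−0.45) × (1−0.2) = 0.09405
Highest score → technology.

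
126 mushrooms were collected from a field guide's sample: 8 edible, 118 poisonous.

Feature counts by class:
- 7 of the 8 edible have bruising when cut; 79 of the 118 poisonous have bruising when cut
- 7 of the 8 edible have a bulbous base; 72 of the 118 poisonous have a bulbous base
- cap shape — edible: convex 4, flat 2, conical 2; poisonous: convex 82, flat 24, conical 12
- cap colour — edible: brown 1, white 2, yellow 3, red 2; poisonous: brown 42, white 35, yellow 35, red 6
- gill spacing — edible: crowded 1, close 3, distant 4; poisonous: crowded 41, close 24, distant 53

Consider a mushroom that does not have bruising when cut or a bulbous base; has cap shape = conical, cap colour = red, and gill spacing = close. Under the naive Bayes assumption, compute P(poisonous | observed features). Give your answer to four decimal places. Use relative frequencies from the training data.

0.8451

edible: (8/126) × (1/8) × (1/8) × (2/8) × (2/8) × (3/8) ≈ 0.0000232515
poisonous: (118/126) × (39/118) × (46/118) × (12/118) × (6/118) × (24/118) ≈ 0.000126902
P(poisonous | x) = 0.000126902 / 0.0001501535 ≈ 0.8451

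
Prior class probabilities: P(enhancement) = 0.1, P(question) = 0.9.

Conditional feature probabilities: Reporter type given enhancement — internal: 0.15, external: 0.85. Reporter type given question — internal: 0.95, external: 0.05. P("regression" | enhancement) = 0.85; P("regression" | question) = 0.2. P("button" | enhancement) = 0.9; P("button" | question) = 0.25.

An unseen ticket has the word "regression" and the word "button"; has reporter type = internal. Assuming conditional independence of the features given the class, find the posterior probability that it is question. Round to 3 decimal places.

enhancement: 0.1 × 0.15 × 0.85 × 0.9 = 0.011475
question: 0.9 × 0.95 × 0.2 × 0.25 = 0.04275
P(question | x) = 0.04275 / 0.054225 ≈ 0.788

0.788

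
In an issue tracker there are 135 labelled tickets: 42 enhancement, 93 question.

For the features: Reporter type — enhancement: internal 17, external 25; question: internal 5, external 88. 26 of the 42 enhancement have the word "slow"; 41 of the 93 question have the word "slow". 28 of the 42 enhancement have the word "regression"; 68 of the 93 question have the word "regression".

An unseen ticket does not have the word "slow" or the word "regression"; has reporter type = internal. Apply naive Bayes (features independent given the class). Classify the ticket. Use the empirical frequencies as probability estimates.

enhancement: (42/135) × (17/42) × (16/42) × (14/42) ≈ 0.0159906
question: (93/135) × (5/93) × (52/93) × (25/93) ≈ 0.0055669
Highest score → enhancement.

enhancement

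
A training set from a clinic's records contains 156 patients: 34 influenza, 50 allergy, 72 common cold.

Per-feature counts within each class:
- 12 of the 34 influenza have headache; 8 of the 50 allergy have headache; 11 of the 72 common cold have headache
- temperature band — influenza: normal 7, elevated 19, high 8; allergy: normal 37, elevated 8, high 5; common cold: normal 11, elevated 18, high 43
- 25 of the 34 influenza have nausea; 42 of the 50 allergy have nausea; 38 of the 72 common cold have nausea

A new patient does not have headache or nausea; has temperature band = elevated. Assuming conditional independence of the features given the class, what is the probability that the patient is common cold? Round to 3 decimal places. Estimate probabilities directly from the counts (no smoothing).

0.625

influenza: (34/156) × (22/34) × (19/34) × (9/34) ≈ 0.0208611
allergy: (50/156) × (42/50) × (8/50) × (8/50) ≈ 0.00689231
common cold: (72/156) × (61/72) × (18/72) × (34/72) ≈ 0.0461627
P(common cold | x) = 0.0461627 / 0.07391611 ≈ 0.625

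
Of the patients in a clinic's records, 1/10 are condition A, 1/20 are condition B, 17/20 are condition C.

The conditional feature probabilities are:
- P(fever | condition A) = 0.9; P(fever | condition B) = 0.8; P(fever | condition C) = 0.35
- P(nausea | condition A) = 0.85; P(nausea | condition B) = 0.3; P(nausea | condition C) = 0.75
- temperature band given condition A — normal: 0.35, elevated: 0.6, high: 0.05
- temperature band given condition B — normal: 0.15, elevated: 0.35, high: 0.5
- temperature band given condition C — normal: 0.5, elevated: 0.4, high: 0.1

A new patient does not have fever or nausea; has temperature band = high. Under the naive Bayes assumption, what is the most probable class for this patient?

condition C

condition A: 0.1 × (1−0.9) × (1−0.85) × 0.05 = 0.000075
condition B: 0.05 × (1−0.8) × (1−0.3) × 0.5 = 0.0035
condition C: 0.85 × (1−0.35) × (1−0.75) × 0.1 = 0.0138125
Highest score → condition C.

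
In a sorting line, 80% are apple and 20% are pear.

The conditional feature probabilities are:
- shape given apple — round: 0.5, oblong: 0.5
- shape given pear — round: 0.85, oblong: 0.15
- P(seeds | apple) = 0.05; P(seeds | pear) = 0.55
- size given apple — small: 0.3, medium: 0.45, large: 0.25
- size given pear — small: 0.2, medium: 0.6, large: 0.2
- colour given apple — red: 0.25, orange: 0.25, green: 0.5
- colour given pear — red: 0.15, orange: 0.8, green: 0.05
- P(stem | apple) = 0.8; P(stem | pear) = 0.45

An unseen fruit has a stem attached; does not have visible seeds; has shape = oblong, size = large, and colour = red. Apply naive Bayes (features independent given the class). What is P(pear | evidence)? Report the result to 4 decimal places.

apple: 0.8 × 0.5 × (1−0.05) × 0.25 × 0.25 × 0.8 = 0.019
pear: 0.2 × 0.15 × (1−0.55) × 0.2 × 0.15 × 0.45 = 0.00018225
P(pear | x) = 0.00018225 / 0.01918225 ≈ 0.0095

0.0095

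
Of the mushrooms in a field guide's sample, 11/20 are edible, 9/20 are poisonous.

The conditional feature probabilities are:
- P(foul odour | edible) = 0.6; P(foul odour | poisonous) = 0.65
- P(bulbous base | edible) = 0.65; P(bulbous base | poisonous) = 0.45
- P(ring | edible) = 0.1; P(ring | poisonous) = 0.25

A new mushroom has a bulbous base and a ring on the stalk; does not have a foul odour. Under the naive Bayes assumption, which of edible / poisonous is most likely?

edible: 0.55 × (1−0.6) × 0.65 × 0.1 = 0.0143
poisonous: 0.45 × (1−0.65) × 0.45 × 0.25 = 0.01771875
Highest score → poisonous.

poisonous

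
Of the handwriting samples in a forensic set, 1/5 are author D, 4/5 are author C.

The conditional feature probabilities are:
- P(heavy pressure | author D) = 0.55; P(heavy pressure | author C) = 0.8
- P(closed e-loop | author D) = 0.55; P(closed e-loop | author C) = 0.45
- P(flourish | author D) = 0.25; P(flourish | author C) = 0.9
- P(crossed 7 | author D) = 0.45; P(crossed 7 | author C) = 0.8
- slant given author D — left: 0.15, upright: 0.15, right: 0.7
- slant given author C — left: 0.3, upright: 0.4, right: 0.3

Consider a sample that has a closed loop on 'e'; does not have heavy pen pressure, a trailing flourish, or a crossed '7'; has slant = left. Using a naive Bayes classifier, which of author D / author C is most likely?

author D: 0.2 × (1−0.55) × 0.55 × (1−0.25) × (1−0.45) × 0.15 = 0.0030628125
author C: 0.8 × (1−0.8) × 0.45 × (1−0.9) × (1−0.8) × 0.3 = 0.000432
Highest score → author D.

author D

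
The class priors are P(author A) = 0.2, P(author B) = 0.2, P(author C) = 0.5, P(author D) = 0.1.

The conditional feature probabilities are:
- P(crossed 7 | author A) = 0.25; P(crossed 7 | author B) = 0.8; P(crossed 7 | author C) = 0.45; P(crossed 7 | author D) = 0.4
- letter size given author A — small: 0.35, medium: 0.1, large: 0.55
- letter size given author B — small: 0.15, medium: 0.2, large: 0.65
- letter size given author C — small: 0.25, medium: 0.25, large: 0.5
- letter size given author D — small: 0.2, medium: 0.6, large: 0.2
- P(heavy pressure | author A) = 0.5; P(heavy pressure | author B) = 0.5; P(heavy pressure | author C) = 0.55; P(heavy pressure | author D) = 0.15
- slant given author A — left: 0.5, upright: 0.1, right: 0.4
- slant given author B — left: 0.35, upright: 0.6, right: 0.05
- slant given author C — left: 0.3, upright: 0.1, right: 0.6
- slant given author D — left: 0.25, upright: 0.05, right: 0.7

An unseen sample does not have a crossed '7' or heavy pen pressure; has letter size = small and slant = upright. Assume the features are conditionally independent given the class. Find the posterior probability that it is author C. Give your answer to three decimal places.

0.385

author A: 0.2 × (1−0.25) × 0.35 × (1−0.5) × 0.1 = 0.002625
author B: 0.2 × (1−0.8) × 0.15 × (1−0.5) × 0.6 = 0.0018
author C: 0.5 × (1−0.45) × 0.25 × (1−0.55) × 0.1 = 0.00309375
author D: 0.1 × (1−0.4) × 0.2 × (1−0.15) × 0.05 = 0.00051
P(author C | x) = 0.00309375 / 0.00802875 ≈ 0.385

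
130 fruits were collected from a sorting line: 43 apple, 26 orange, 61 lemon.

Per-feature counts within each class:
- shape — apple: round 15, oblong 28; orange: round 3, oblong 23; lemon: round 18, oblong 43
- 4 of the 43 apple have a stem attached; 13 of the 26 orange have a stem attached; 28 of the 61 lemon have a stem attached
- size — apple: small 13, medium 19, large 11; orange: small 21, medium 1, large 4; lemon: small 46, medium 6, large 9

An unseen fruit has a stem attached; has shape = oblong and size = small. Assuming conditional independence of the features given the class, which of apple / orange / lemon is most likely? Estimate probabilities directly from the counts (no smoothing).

lemon

apple: (43/130) × (28/43) × (4/43) × (13/43) ≈ 0.00605733
orange: (26/130) × (23/26) × (13/26) × (21/26) ≈ 0.0714497
lemon: (61/130) × (43/61) × (28/61) × (46/61) ≈ 0.114494
Highest score → lemon.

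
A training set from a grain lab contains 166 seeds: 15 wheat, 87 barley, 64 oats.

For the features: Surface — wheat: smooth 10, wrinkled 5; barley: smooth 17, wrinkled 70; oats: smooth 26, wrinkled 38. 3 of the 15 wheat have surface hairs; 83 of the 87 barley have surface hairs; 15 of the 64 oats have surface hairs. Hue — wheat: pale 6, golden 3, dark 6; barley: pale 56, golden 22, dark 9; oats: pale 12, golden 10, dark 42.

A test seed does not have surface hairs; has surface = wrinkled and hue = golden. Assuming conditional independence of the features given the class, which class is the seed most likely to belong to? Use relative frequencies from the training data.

oats

wheat: (15/166) × (5/15) × (12/15) × (3/15) ≈ 0.00481928
barley: (87/166) × (70/87) × (4/87) × (22/87) ≈ 0.00490269
oats: (64/166) × (38/64) × (49/64) × (10/64) ≈ 0.0273849
Highest score → oats.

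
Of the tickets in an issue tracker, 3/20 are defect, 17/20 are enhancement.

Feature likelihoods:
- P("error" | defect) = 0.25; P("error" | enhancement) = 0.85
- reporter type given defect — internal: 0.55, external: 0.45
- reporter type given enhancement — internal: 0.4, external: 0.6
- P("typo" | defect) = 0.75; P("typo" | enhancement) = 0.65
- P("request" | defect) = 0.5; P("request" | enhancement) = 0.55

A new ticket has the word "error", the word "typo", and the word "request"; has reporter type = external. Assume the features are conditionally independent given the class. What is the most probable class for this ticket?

defect: 0.15 × 0.25 × 0.45 × 0.75 × 0.5 = 0.006328125
enhancement: 0.85 × 0.85 × 0.6 × 0.65 × 0.55 = 0.15497625
Highest score → enhancement.

enhancement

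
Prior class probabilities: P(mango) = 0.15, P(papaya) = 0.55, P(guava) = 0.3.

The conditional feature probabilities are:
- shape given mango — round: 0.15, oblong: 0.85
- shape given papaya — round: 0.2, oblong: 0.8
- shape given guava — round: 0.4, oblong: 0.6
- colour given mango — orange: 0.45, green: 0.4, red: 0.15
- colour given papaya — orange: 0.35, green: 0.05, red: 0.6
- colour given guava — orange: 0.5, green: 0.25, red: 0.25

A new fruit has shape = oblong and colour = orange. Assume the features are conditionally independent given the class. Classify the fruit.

papaya

mango: 0.15 × 0.85 × 0.45 = 0.057375
papaya: 0.55 × 0.8 × 0.35 = 0.154
guava: 0.3 × 0.6 × 0.5 = 0.09
Highest score → papaya.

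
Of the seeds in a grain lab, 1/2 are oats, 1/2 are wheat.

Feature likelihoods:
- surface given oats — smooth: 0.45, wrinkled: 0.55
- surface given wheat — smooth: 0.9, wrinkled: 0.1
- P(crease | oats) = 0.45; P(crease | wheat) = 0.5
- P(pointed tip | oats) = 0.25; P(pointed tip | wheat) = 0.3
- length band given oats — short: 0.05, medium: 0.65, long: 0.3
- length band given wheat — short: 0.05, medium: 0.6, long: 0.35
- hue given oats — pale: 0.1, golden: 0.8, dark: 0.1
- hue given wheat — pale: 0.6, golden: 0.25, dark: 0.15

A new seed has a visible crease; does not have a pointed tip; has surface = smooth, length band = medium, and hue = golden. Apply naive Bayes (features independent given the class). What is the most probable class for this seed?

oats: 0.5 × 0.45 × 0.45 × (1−0.25) × 0.65 × 0.8 = 0.0394875
wheat: 0.5 × 0.9 × 0.5 × (1−0.3) × 0.6 × 0.25 = 0.023625
Highest score → oats.

oats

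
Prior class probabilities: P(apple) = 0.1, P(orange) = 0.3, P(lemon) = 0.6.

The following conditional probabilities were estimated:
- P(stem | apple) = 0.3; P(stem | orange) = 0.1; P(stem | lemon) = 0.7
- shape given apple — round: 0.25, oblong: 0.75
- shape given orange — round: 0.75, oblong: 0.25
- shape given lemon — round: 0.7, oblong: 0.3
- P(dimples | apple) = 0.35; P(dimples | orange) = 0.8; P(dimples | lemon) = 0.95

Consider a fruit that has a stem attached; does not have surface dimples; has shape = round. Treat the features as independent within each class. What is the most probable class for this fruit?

apple: 0.1 × 0.3 × 0.25 × (1−0.35) = 0.004875
orange: 0.3 × 0.1 × 0.75 × (1−0.8) = 0.0045
lemon: 0.6 × 0.7 × 0.7 × (1−0.95) = 0.0147
Highest score → lemon.

lemon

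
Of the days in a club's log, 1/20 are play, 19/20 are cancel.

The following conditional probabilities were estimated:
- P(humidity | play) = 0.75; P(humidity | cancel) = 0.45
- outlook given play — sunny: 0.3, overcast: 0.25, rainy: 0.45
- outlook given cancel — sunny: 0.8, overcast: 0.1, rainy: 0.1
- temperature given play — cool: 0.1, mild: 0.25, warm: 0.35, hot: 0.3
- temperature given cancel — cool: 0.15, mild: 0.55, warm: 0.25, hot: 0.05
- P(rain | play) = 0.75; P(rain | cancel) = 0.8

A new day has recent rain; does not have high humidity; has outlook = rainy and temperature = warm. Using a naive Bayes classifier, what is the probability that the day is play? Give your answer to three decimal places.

play: 0.05 × (1−0.75) × 0.45 × 0.35 × 0.75 = 0.0014765625
cancel: 0.95 × (1−0.45) × 0.1 × 0.25 × 0.8 = 0.01045
P(play | x) = 0.0014765625 / 0.0119265625 ≈ 0.124

0.124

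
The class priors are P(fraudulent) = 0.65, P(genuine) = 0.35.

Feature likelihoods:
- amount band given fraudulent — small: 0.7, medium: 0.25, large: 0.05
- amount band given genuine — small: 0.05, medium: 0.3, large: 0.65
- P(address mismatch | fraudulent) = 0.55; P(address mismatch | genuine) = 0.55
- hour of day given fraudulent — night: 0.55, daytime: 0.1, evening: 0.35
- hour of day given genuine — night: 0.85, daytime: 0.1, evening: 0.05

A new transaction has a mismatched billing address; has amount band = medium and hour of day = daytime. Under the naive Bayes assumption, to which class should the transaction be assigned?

fraudulent

fraudulent: 0.65 × 0.25 × 0.55 × 0.1 = 0.0089375
genuine: 0.35 × 0.3 × 0.55 × 0.1 = 0.005775
Highest score → fraudulent.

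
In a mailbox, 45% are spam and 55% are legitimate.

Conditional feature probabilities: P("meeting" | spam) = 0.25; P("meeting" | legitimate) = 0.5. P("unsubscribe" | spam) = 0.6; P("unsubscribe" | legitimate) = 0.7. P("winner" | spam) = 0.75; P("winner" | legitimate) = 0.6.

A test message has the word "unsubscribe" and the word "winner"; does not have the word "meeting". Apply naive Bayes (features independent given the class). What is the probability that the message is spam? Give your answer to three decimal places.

0.568

spam: 0.45 × (1−0.25) × 0.6 × 0.75 = 0.151875
legitimate: 0.55 × (1−0.5) × 0.7 × 0.6 = 0.1155
P(spam | x) = 0.151875 / 0.267375 ≈ 0.568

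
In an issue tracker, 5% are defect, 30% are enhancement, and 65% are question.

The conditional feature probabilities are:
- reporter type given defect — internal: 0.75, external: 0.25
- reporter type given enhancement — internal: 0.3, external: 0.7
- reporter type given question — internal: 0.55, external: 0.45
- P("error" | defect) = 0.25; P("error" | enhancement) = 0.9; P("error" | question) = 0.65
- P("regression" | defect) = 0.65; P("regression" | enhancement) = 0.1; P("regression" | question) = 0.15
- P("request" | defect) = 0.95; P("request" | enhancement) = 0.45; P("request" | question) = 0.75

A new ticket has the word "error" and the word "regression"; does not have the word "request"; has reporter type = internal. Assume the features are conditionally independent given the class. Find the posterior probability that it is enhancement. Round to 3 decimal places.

defect: 0.05 × 0.75 × 0.25 × 0.65 × (1−0.95) = 0.0003046875
enhancement: 0.3 × 0.3 × 0.9 × 0.1 × (1−0.45) = 0.004455
question: 0.65 × 0.55 × 0.65 × 0.15 × (1−0.75) = 0.0087140625
P(enhancement | x) = 0.004455 / 0.01347375 ≈ 0.331

0.331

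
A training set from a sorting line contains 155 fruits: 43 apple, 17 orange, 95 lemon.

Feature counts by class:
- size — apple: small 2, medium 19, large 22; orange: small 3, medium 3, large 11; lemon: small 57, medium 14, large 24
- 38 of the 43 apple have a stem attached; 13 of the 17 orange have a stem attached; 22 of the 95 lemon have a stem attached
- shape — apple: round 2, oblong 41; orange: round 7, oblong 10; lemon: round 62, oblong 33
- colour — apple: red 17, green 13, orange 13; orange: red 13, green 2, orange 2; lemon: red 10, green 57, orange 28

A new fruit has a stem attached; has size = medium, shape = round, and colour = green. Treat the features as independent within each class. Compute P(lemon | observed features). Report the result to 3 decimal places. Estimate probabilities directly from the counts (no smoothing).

0.785

apple: (43/155) × (19/43) × (38/43) × (2/43) × (13/43) ≈ 0.00152326
orange: (17/155) × (3/17) × (13/17) × (7/17) × (2/17) ≈ 0.000716992
lemon: (95/155) × (14/95) × (22/95) × (62/95) × (57/95) ≈ 0.00819058
P(lemon | x) = 0.00819058 / 0.010430832 ≈ 0.785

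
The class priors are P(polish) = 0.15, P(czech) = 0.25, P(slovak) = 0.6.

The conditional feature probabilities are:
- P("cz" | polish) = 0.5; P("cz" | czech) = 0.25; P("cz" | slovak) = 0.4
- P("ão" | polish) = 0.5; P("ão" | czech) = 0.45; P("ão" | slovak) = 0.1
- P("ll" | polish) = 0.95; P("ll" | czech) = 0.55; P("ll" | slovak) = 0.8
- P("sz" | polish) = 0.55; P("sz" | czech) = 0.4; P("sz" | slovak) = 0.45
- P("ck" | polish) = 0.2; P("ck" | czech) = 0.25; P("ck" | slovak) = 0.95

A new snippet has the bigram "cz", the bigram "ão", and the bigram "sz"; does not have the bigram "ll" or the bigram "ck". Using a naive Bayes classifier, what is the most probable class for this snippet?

czech

polish: 0.15 × 0.5 × 0.5 × (1−0.95) × 0.55 × (1−0.2) = 0.000825
czech: 0.25 × 0.25 × 0.45 × (1−0.55) × 0.4 × (1−0.25) = 0.003796875
slovak: 0.6 × 0.4 × 0.1 × (1−0.8) × 0.45 × (1−0.95) = 0.000108
Highest score → czech.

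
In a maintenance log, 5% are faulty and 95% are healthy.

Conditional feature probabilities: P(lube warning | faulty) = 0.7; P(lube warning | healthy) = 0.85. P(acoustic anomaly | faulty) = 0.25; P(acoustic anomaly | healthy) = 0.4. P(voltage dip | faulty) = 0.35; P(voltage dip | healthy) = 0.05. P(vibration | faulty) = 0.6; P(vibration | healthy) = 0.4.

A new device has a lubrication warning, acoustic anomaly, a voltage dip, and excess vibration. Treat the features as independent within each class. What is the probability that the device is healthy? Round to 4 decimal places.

faulty: 0.05 × 0.7 × 0.25 × 0.35 × 0.6 = 0.0018375
healthy: 0.95 × 0.85 × 0.4 × 0.05 × 0.4 = 0.00646
P(healthy | x) = 0.00646 / 0.0082975 ≈ 0.7785

0.7785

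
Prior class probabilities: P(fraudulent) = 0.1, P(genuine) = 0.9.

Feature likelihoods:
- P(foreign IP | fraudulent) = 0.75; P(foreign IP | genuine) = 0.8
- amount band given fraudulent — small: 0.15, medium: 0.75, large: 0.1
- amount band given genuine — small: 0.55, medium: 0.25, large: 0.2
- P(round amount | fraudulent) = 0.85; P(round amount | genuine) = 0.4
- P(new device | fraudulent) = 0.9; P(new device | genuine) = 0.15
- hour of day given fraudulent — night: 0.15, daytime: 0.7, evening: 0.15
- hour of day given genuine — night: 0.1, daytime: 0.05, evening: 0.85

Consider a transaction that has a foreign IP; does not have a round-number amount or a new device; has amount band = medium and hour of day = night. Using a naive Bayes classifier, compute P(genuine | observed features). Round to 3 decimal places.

fraudulent: 0.1 × 0.75 × 0.75 × (1−0.85) × (1−0.9) × 0.15 = 0.0001265625
genuine: 0.9 × 0.8 × 0.25 × (1−0.4) × (1−0.15) × 0.1 = 0.00918
P(genuine | x) = 0.00918 / 0.0093065625 ≈ 0.986

0.986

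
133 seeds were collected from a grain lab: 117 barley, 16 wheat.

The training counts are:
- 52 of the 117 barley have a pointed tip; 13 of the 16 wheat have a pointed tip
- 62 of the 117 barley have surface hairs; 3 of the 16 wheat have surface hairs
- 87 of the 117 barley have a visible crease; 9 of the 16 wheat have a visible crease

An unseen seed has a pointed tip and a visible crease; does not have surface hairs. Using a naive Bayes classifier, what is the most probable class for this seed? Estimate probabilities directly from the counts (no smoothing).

barley

barley: (117/133) × (52/117) × (55/117) × (87/117) ≈ 0.136666
wheat: (16/133) × (13/16) × (13/16) × (9/16) ≈ 0.0446722
Highest score → barley.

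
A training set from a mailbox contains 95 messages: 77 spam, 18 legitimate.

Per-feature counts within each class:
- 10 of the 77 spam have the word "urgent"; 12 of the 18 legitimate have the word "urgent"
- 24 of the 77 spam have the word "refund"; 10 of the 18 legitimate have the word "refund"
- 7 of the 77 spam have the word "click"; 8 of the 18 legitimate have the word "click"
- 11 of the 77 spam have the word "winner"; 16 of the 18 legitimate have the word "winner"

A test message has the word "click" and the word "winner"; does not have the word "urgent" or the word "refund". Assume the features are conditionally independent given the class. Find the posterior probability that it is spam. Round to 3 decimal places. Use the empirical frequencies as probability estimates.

0.362

spam: (77/95) × (67/77) × (53/77) × (7/77) × (11/77) ≈ 0.00630443
legitimate: (18/95) × (6/18) × (8/18) × (8/18) × (16/18) ≈ 0.0110895
P(spam | x) = 0.00630443 / 0.01739393 ≈ 0.362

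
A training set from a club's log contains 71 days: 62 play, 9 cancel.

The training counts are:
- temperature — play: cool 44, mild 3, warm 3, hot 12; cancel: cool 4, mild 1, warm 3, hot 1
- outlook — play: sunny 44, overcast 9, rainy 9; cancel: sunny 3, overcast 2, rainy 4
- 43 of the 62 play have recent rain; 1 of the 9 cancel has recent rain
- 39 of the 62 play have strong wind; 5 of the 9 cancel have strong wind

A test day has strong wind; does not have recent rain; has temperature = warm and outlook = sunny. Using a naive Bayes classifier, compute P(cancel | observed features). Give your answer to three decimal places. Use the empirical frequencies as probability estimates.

play: (62/71) × (3/62) × (44/62) × (19/62) × (39/62) ≈ 0.00578041
cancel: (9/71) × (3/9) × (3/9) × (8/9) × (5/9) ≈ 0.00695531
P(cancel | x) = 0.00695531 / 0.01273572 ≈ 0.546

0.546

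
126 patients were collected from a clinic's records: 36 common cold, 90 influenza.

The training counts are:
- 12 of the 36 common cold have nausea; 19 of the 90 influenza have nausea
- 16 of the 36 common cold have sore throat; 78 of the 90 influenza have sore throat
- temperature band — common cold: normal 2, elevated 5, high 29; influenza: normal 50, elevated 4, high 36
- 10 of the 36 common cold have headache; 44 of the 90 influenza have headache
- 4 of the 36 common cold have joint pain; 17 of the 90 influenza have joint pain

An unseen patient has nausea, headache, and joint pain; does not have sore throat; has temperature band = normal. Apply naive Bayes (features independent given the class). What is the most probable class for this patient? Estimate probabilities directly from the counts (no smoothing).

influenza

common cold: (36/126) × (12/36) × (20/36) × (2/36) × (10/36) × (4/36) ≈ 0.0000907237
influenza: (90/126) × (19/90) × (12/90) × (50/90) × (44/90) × (17/90) ≈ 0.00103149
Highest score → influenza.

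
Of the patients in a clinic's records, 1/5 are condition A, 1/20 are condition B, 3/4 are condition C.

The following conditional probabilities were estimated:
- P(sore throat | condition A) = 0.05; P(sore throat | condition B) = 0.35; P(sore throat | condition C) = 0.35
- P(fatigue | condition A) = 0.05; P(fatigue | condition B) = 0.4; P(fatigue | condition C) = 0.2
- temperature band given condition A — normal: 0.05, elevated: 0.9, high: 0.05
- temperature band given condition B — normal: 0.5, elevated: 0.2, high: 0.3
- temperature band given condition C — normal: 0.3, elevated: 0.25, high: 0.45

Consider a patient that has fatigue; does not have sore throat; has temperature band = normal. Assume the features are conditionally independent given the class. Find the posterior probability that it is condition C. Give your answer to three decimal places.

condition A: 0.2 × (1−0.05) × 0.05 × 0.05 = 0.000475
condition B: 0.05 × (1−0.35) × 0.4 × 0.5 = 0.0065
condition C: 0.75 × (1−0.35) × 0.2 × 0.3 = 0.02925
P(condition C | x) = 0.02925 / 0.036225 ≈ 0.807

0.807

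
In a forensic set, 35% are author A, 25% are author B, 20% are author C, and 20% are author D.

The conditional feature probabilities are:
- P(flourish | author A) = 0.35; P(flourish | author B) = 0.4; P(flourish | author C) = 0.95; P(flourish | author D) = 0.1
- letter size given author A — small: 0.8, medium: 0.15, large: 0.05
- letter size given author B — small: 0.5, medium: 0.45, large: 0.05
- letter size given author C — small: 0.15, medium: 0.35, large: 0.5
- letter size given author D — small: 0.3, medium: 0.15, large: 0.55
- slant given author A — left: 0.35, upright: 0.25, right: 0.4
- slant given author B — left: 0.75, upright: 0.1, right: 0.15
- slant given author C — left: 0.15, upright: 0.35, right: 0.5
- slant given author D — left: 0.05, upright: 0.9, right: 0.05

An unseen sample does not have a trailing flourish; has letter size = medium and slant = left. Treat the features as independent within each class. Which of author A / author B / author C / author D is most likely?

author A: 0.35 × (1−0.35) × 0.15 × 0.35 = 0.01194375
author B: 0.25 × (1−0.4) × 0.45 × 0.75 = 0.050625
author C: 0.2 × (1−0.95) × 0.35 × 0.15 = 0.000525
author D: 0.2 × (1−0.1) × 0.15 × 0.05 = 0.00135
Highest score → author B.

author B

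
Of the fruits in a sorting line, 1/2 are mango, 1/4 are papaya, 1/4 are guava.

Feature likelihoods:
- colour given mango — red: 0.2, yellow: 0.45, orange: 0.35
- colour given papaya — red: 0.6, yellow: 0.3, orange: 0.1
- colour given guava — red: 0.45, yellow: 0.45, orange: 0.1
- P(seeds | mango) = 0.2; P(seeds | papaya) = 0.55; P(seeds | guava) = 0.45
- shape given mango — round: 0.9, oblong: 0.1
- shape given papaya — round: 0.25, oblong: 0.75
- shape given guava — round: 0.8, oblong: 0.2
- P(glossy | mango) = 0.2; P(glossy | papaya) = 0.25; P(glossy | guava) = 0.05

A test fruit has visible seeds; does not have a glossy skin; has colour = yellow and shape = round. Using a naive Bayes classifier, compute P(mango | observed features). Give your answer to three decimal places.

mango: 0.5 × 0.45 × 0.2 × 0.9 × (1−0.2) = 0.0324
papaya: 0.25 × 0.3 × 0.55 × 0.25 × (1−0.25) = 0.007734375
guava: 0.25 × 0.45 × 0.45 × 0.8 × (1−0.05) = 0.038475
P(mango | x) = 0.0324 / 0.078609375 ≈ 0.412

0.412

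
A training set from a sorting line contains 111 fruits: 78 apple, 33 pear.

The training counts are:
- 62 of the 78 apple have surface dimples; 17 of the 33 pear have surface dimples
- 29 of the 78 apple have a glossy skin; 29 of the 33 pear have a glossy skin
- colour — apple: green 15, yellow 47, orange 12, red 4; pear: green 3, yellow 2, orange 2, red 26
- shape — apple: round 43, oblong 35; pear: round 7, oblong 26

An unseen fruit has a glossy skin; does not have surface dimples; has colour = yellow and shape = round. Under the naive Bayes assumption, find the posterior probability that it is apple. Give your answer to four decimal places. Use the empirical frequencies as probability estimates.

0.9162

apple: (78/111) × (16/78) × (29/78) × (47/78) × (43/78) ≈ 0.0178024
pear: (33/111) × (16/33) × (29/33) × (2/33) × (7/33) ≈ 0.00162848
P(apple | x) = 0.0178024 / 0.01943088 ≈ 0.9162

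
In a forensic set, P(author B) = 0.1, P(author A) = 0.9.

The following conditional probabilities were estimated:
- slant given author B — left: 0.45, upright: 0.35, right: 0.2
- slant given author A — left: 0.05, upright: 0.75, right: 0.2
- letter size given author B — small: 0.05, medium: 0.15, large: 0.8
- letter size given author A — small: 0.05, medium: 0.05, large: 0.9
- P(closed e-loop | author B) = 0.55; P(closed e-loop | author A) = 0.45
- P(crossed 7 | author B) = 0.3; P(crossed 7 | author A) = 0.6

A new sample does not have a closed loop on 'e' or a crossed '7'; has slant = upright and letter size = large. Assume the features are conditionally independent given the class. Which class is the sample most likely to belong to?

author A

author B: 0.1 × 0.35 × 0.8 × (1−0.55) × (1−0.3) = 0.00882
author A: 0.9 × 0.75 × 0.9 × (1−0.45) × (1−0.6) = 0.13365
Highest score → author A.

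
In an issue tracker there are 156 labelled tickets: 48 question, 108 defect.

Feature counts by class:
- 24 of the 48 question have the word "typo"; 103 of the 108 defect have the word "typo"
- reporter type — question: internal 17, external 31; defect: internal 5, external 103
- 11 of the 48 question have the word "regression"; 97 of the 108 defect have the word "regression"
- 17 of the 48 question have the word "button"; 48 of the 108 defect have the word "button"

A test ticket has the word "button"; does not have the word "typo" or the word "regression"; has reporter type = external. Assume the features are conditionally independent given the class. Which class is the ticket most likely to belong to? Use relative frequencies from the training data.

question: (48/156) × (24/48) × (31/48) × (37/48) × (17/48) ≈ 0.0271253
defect: (108/156) × (5/108) × (103/108) × (11/108) × (48/108) ≈ 0.00138371
Highest score → question.

question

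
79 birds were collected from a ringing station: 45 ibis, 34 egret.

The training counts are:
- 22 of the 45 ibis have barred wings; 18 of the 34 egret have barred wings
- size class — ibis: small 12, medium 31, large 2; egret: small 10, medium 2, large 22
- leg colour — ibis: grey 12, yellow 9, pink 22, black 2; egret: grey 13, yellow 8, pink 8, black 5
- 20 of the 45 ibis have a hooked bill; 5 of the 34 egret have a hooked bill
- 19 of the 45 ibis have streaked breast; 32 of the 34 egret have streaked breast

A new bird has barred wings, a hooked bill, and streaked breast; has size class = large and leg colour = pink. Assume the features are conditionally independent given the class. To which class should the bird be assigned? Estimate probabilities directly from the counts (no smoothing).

egret

ibis: (45/79) × (22/45) × (2/45) × (22/45) × (20/45) × (19/45) ≈ 0.00113549
egret: (34/79) × (18/34) × (22/34) × (8/34) × (5/34) × (32/34) ≈ 0.00480134
Highest score → egret.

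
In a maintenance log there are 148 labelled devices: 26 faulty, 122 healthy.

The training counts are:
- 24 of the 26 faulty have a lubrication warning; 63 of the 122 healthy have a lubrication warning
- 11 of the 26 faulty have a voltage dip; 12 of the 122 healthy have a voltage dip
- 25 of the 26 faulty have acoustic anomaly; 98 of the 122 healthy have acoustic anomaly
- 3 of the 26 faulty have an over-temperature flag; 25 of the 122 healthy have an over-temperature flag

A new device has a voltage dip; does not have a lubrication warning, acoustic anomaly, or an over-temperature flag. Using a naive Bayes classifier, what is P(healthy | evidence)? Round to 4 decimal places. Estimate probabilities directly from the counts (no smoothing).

0.9693

faulty: (26/148) × (2/26) × (11/26) × (1/26) × (23/26) ≈ 0.000194522
healthy: (122/148) × (59/122) × (12/122) × (24/122) × (97/122) ≈ 0.00613303
P(healthy | x) = 0.00613303 / 0.006327552 ≈ 0.9693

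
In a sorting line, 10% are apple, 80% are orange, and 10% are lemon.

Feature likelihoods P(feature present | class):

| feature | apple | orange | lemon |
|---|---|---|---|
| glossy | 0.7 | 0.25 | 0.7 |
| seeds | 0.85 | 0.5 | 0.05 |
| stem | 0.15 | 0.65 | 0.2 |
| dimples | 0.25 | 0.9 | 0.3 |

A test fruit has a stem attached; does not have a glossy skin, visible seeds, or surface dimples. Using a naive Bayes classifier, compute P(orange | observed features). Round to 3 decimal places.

apple: 0.1 × (1−0.7) × (1−0.85) × 0.15 × (1−0.25) = 0.00050625
orange: 0.8 × (1−0.25) × (1−0.5) × 0.65 × (1−0.9) = 0.0195
lemon: 0.1 × (1−0.7) × (1−0.05) × 0.2 × (1−0.3) = 0.00399
P(orange | x) = 0.0195 / 0.02399625 ≈ 0.813

0.813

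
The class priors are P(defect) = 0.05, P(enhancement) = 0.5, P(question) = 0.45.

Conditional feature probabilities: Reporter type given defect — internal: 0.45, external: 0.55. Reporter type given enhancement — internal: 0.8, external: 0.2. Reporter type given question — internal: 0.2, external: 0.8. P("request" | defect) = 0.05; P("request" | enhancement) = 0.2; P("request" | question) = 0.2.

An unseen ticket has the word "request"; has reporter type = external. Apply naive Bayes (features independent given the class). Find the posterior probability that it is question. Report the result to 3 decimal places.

defect: 0.05 × 0.55 × 0.05 = 0.001375
enhancement: 0.5 × 0.2 × 0.2 = 0.02
question: 0.45 × 0.8 × 0.2 = 0.072
P(question | x) = 0.072 / 0.093375 ≈ 0.771

0.771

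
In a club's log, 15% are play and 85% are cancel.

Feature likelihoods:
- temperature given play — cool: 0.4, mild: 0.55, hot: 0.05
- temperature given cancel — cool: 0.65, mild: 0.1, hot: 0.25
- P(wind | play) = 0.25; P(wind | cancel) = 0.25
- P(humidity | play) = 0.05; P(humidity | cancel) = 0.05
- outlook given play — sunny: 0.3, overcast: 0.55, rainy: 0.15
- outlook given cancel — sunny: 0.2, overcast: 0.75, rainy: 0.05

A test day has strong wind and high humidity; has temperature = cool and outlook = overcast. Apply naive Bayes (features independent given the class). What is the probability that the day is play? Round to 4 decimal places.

play: 0.15 × 0.4 × 0.25 × 0.05 × 0.55 = 0.0004125
cancel: 0.85 × 0.65 × 0.25 × 0.05 × 0.75 = 0.0051796875
P(play | x) = 0.0004125 / 0.0055921875 ≈ 0.0738

0.0738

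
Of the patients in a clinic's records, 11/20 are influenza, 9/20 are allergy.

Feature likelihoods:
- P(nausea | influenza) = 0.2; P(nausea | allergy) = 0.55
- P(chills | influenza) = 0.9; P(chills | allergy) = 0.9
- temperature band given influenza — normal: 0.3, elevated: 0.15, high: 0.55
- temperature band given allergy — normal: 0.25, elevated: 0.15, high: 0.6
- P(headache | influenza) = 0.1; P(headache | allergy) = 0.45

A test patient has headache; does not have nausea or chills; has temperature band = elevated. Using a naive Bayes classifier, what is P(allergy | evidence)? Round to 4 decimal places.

influenza: 0.55 × (1−0.2) × (1−0.9) × 0.15 × 0.1 = 0.00066
allergy: 0.45 × (1−0.55) × (1−0.9) × 0.15 × 0.45 = 0.001366875
P(allergy | x) = 0.001366875 / 0.002026875 ≈ 0.6744

0.6744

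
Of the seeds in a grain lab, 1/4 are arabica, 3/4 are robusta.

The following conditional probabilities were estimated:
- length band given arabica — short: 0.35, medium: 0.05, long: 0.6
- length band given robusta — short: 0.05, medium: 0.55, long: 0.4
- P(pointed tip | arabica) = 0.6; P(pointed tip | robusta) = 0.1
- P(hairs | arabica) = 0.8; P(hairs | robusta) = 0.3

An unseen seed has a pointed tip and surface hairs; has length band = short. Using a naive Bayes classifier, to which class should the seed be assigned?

arabica

arabica: 0.25 × 0.35 × 0.6 × 0.8 = 0.042
robusta: 0.75 × 0.05 × 0.1 × 0.3 = 0.001125
Highest score → arabica.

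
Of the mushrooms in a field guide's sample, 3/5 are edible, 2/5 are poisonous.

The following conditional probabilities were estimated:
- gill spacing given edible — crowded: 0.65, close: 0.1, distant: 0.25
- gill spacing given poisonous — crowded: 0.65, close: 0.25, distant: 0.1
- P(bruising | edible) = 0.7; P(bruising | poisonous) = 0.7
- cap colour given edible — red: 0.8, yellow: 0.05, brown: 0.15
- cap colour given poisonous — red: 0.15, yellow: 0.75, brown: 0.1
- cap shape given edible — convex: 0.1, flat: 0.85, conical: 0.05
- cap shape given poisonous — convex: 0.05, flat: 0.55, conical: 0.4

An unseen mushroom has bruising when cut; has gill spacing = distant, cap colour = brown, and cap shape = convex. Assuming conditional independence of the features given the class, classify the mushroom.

edible: 0.6 × 0.25 × 0.7 × 0.15 × 0.1 = 0.001575
poisonous: 0.4 × 0.1 × 0.7 × 0.1 × 0.05 = 0.00014
Highest score → edible.

edible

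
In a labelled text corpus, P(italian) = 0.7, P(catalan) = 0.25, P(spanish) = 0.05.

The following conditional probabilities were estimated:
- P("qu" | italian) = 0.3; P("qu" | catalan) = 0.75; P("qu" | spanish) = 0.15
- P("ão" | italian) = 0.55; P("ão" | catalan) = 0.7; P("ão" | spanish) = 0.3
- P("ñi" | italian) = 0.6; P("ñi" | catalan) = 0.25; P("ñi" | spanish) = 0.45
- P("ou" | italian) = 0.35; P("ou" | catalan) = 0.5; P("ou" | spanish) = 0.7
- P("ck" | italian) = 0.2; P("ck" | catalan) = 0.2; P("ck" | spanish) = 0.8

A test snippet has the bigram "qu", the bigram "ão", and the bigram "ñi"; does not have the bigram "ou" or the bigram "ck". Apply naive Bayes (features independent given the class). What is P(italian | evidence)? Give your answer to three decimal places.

0.732

italian: 0.7 × 0.3 × 0.55 × 0.6 × (1−0.35) × (1−0.2) = 0.036036
catalan: 0.25 × 0.75 × 0.7 × 0.25 × (1−0.5) × (1−0.2) = 0.013125
spanish: 0.05 × 0.15 × 0.3 × 0.45 × (1−0.7) × (1−0.8) = 0.00006075
P(italian | x) = 0.036036 / 0.04922175 ≈ 0.732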